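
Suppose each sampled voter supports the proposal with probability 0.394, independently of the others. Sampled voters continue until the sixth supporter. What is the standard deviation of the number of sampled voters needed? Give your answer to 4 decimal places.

4.8397

Y = total sampled voters until the sixth success; negative binomial with r=6, p=0.394.
SD(Y) = √[r(1−p)/p²] = √(23.422402) = 4.839670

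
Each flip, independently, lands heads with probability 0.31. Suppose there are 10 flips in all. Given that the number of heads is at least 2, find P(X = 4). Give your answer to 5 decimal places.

X ~ Binomial(10, 0.31). Want P(X=4 | X≥2) = P(X=4) / P(X≥2).
P(X=4) = C(10,4)·0.31^4·0.69^6 = 0.2092958
P(X≥2) = 1 − 0.0244619 − 0.1099015 = 0.8656366
Ratio = 0.2092958 / 0.8656366 = 0.2417826

0.24178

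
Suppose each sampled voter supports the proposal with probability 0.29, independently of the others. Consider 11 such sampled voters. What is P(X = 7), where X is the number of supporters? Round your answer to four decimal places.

X ~ Binomial(n=11, p=0.29).
P(X=7) = C(11,7) · p^7 · (1−p)^4
= 330 · 0.0001725 · 0.25412 = 0.014465

0.0145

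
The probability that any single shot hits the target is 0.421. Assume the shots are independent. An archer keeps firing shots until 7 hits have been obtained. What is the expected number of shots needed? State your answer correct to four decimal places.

Y = total shots until the seventh success; negative binomial with r=7, p=0.421.
E[Y] = r / p = 7 / 0.421 = 16.627078

16.6271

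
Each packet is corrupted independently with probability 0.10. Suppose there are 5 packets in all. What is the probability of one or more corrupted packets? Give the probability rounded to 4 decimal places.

0.4095

P(at least one) = 1 − P(none) = 1 − (1 − 0.10)^5
= 1 − 0.590490 = 0.409510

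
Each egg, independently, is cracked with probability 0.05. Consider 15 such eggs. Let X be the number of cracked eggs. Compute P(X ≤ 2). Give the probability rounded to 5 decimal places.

X ~ Binomial(15, 0.05); P(X ≤ 2) = Σ C(15,k) p^k (1−p)^(15−k) over k:
  k=0: C(15,0)·0.05^0·0.95^15 = 0.4632912
  k=1: C(15,1)·0.05^1·0.95^14 = 0.3657562
  k=2: C(15,2)·0.05^2·0.95^13 = 0.1347523
Total = 0.9637998

0.96380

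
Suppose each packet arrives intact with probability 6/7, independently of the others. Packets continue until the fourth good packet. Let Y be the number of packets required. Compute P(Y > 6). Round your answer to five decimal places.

0.04162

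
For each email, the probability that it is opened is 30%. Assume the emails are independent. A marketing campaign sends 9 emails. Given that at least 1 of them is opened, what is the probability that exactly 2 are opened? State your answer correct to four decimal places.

0.2780

X ~ Binomial(9, 0.30). Want P(X=2 | X≥1) = P(X=2) / P(X≥1).
P(X=2) = C(9,2)·0.30^2·0.70^7 = 0.266828
P(X≥1) = 1 − 0.040354 = 0.959646
Ratio = 0.266828 / 0.959646 = 0.278048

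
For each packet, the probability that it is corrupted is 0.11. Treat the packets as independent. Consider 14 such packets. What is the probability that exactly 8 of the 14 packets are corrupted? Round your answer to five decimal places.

X ~ Binomial(n=14, p=0.11).
P(X=8) = C(14,8) · p^8 · (1−p)^6
= 3003 · 2.1436e-08 · 0.49698 = 0.0000320

0.00003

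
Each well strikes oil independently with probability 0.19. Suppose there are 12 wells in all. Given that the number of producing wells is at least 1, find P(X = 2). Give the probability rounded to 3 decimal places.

X ~ Binomial(12, 0.19). Want P(X=2 | X≥1) = P(X=2) / P(X≥1).
P(X=2) = C(12,2)·0.19^2·0.81^10 = 0.28967
P(X≥1) = 1 − 0.07977 = 0.92023
Ratio = 0.28967 / 0.92023 = 0.31478

0.315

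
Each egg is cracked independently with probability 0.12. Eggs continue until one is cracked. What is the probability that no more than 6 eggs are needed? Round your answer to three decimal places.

0.536

Y = number of eggs to the first success; geometric, p = 0.12.
P(Y ≤ 6) = 1 − (1−p)^6 = 1 − 0.46440 = 0.53560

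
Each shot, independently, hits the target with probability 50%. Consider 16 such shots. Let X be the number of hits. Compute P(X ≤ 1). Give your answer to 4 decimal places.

X ~ Binomial(16, 0.50); P(X ≤ 1) = Σ C(16,k) p^k (1−p)^(16−k) over k:
  k=0: C(16,0)·0.50^0·0.50^16 = 0.000015
  k=1: C(16,1)·0.50^1·0.50^15 = 0.000244
Total = 0.000259

0.0003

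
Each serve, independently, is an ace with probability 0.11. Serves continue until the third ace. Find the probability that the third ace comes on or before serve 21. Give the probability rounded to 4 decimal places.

Finishing within 21 serves ⇔ at least 3 successes in the first 21. With X ~ Binomial(21, 0.11), P(Y ≤ 21) = 1 − P(X ≤ 2).
  k=0: C(21,0)·0.11^0·0.89^21 = 0.086535
  k=1: C(21,1)·0.11^1·0.89^20 = 0.224601
  k=2: C(21,2)·0.11^2·0.89^19 = 0.277597
1 − 0.588733 = 0.411267

0.4113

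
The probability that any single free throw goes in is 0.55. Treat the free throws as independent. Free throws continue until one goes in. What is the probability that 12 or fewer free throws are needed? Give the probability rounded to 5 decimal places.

0.99993

Y = number of free throws to the first success; geometric, p = 0.55.
P(Y ≤ 12) = 1 − (1−p)^12 = 1 − 0.0000690 = 0.9999310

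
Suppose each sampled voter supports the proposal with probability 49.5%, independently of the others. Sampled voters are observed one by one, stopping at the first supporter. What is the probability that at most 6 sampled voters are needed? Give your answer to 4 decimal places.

0.9834

Y = number of sampled voters to the first success; geometric, p = 0.495.
P(Y ≤ 6) = 1 − (1−p)^6 = 1 − 0.016586 = 0.983414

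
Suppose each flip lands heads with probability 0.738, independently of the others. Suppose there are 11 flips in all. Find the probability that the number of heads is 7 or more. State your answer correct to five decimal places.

0.86518

X ~ Binomial(11, 0.738); P(X ≥ 7) = Σ C(11,k) p^k (1−p)^(11−k) over k:
  k=7: C(11,7)·0.738^7·0.262^4 = 0.1854017
  k=8: C(11,8)·0.738^8·0.262^3 = 0.2611191
  k=9: C(11,9)·0.738^9·0.262^2 = 0.2451729
  k=10: C(11,10)·0.738^10·0.262^1 = 0.1381203
  k=11: C(11,11)·0.738^11·0.262^0 = 0.0353688
Total = 0.8651828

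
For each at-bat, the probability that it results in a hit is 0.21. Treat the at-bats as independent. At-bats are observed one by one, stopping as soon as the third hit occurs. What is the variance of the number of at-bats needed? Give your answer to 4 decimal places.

Y = total at-bats until the third success; negative binomial with r=3, p=0.21.
Var(Y) = r(1−p)/p² = 3·0.79 / 0.21² = 53.741497

53.7415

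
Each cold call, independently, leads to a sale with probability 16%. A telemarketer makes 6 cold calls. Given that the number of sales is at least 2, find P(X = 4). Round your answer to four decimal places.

X ~ Binomial(6, 0.16). Want P(X=4 | X≥2) = P(X=4) / P(X≥2).
P(X=4) = C(6,4)·0.16^4·0.84^2 = 0.006936
P(X≥2) = 1 − 0.351298 − 0.401483 = 0.247219
Ratio = 0.006936 / 0.247219 = 0.028057

0.0281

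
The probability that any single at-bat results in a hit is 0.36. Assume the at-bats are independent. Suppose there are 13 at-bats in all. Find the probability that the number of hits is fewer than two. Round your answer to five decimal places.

0.02512

X ~ Binomial(13, 0.36); P(X ≤ 1) = Σ C(13,k) p^k (1−p)^(13−k) over k:
  k=0: C(13,0)·0.36^0·0.64^13 = 0.0030223
  k=1: C(13,1)·0.36^1·0.64^12 = 0.0221007
Total = 0.0251230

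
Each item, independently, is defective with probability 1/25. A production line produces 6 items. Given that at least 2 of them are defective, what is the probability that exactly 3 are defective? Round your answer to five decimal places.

0.05254

X ~ Binomial(6, 0.04). Want P(X=3 | X≥2) = P(X=3) / P(X≥2).
P(X=3) = C(6,3)·0.04^3·0.96^3 = 0.0011325
P(X≥2) = 1 − 0.7827578 − 0.1956894 = 0.0215528
Ratio = 0.0011325 / 0.0215528 = 0.0525437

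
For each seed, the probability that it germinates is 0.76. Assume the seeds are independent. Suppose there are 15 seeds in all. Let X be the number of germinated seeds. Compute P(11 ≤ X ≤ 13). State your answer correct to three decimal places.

X ~ Binomial(15, 0.76); P(11 ≤ X ≤ 13) = Σ C(15,k) p^k (1−p)^(15−k) over k:
  k=11: C(15,11)·0.76^11·0.24^4 = 0.22127
  k=12: C(15,12)·0.76^12·0.24^3 = 0.23357
  k=13: C(15,13)·0.76^13·0.24^2 = 0.17068
Total = 0.62552

0.626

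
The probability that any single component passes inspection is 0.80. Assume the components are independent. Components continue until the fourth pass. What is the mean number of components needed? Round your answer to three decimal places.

Y = total components until the fourth success; negative binomial with r=4, p=0.80.
E[Y] = r / p = 4 / 0.80 = 5.00000

5.000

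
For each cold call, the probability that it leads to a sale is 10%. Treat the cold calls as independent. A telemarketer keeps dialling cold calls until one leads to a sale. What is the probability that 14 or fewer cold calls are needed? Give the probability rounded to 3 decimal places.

0.771

Y = number of cold calls to the first success; geometric, p = 0.10.
P(Y ≤ 14) = 1 − (1−p)^14 = 1 − 0.22877 = 0.77123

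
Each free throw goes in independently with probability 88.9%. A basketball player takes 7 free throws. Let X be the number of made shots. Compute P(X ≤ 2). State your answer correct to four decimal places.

X ~ Binomial(7, 0.889); P(X ≤ 2) = Σ C(7,k) p^k (1−p)^(7−k) over k:
  k=0: C(7,0)·0.889^0·0.111^7 = 0.000000
  k=1: C(7,1)·0.889^1·0.111^6 = 0.000012
  k=2: C(7,2)·0.889^2·0.111^5 = 0.000280
Total = 0.000292

0.0003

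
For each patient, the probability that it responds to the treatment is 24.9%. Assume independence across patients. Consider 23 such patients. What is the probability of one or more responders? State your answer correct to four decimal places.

0.9986

P(at least one) = 1 − P(none) = 1 − (1 − 0.249)^23
= 1 − 0.001379 = 0.998621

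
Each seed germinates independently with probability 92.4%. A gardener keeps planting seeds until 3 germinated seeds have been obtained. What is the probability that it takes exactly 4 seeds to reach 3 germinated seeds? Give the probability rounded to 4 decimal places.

Y = trial on which the third success occurs; negative binomial, r=3, p=0.924.
P(Y=4) = C(3,2) · p^3 · (1−p)^1
= 3 · 0.78889 · 0.076 = 0.179867

0.1799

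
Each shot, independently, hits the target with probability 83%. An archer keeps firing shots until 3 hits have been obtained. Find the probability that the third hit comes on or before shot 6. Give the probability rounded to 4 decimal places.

Finishing within 6 shots ⇔ at least 3 successes in the first 6. With X ~ Binomial(6, 0.83), P(Y ≤ 6) = 1 − P(X ≤ 2).
  k=0: C(6,0)·0.83^0·0.17^6 = 0.000024
  k=1: C(6,1)·0.83^1·0.17^5 = 0.000707
  k=2: C(6,2)·0.83^2·0.17^4 = 0.008631
1 − 0.009362 = 0.990638

0.9906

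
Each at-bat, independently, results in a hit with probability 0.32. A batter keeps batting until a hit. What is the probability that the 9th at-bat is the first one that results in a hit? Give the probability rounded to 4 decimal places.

0.0146

Geometric (trials to first success), p = 0.32.
P(Y = 9) = (1−p)^8 · p = 0.045716 · 0.32 = 0.014629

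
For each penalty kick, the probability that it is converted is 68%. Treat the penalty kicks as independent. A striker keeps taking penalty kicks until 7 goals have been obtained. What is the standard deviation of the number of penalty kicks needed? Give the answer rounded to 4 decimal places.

Y = total penalty kicks until the seventh success; negative binomial with r=7, p=0.68.
SD(Y) = √[r(1−p)/p²] = √(4.844291) = 2.200975

2.2010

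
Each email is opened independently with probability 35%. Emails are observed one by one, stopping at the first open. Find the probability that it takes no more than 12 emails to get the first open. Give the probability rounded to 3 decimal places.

0.994

Y = number of emails to the first success; geometric, p = 0.35.
P(Y ≤ 12) = 1 − (1−p)^12 = 1 − 0.00569 = 0.99431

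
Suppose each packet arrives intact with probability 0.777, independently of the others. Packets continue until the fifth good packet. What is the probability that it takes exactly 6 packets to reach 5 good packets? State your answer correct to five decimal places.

Y = trial on which the fifth success occurs; negative binomial, r=5, p=0.777.
P(Y=6) = C(5,4) · p^5 · (1−p)^1
= 5 · 0.28321 · 0.223 = 0.3157766

0.31578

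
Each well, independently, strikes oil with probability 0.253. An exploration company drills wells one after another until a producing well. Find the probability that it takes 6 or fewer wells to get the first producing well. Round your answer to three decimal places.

Y = number of wells to the first success; geometric, p = 0.253.
P(Y ≤ 6) = 1 − (1−p)^6 = 1 − 0.17375 = 0.82625

0.826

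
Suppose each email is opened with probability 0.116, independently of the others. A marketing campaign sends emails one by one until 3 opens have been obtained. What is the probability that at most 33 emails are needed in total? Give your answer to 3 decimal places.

0.753

Finishing within 33 emails ⇔ at least 3 successes in the first 33. With X ~ Binomial(33, 0.116), P(Y ≤ 33) = 1 − P(X ≤ 2).
  k=0: C(33,0)·0.116^0·0.884^33 = 0.01710
  k=1: C(33,1)·0.116^1·0.884^32 = 0.07404
  k=2: C(33,2)·0.116^2·0.884^31 = 0.15544
1 − 0.24658 = 0.75342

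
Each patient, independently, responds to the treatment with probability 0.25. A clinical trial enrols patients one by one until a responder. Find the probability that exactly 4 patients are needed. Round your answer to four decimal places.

Geometric (trials to first success), p = 0.25.
P(Y = 4) = (1−p)^3 · p = 0.42188 · 0.25 = 0.105469

0.1055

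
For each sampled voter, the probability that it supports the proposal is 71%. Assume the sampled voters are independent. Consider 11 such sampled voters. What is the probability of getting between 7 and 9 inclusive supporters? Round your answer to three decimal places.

0.684

X ~ Binomial(11, 0.71); P(7 ≤ X ≤ 9) = Σ C(11,k) p^k (1−p)^(11−k) over k:
  k=7: C(11,7)·0.71^7·0.29^4 = 0.21228
  k=8: C(11,8)·0.71^8·0.29^3 = 0.25986
  k=9: C(11,9)·0.71^9·0.29^2 = 0.21207
Total = 0.68422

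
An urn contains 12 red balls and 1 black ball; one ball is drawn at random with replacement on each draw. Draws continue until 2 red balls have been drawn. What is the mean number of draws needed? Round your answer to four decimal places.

Y = total draws until the second success; negative binomial with r=2, p=0.923077.
E[Y] = r / p = 2 / 0.923077 = 2.166667

2.1667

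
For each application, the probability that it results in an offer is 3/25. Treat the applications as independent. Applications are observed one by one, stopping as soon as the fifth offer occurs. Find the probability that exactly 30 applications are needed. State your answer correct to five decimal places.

0.02419

Y = trial on which the fifth success occurs; negative binomial, r=5, p=0.12.
P(Y=30) = C(29,4) · p^5 · (1−p)^25
= 23751 · 2.4883e-05 · 0.040932 = 0.0241911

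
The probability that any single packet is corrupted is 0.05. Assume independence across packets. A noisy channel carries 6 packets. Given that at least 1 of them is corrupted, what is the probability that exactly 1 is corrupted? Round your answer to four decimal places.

0.8763

X ~ Binomial(6, 0.05). Want P(X=1 | X≥1) = P(X=1) / P(X≥1).
P(X=1) = C(6,1)·0.05^1·0.95^5 = 0.232134
P(X≥1) = 1 − 0.735092 = 0.264908
Ratio = 0.232134 / 0.264908 = 0.876282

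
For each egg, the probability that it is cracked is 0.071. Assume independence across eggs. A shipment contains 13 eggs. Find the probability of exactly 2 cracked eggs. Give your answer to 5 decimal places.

0.17490

X ~ Binomial(n=13, p=0.071).
P(X=2) = C(13,2) · p^2 · (1−p)^11
= 78 · 0.005041 · 0.44481 = 0.1748977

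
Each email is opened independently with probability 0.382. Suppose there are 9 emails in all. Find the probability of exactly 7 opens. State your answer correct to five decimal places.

X ~ Binomial(n=9, p=0.382).
P(X=7) = C(9,7) · p^7 · (1−p)^2
= 36 · 0.001187 · 0.38192 = 0.0163201

0.01632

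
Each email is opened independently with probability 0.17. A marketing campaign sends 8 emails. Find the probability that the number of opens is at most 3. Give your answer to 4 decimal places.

0.9672

X ~ Binomial(8, 0.17); P(X ≤ 3) = Σ C(8,k) p^k (1−p)^(8−k) over k:
  k=0: C(8,0)·0.17^0·0.83^8 = 0.225229
  k=1: C(8,1)·0.17^1·0.83^7 = 0.369050
  k=2: C(8,2)·0.17^2·0.83^6 = 0.264560
  k=3: C(8,3)·0.17^3·0.83^5 = 0.108374
Total = 0.967214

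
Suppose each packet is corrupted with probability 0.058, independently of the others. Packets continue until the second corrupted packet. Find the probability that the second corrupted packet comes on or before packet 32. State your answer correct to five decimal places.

Finishing within 32 packets ⇔ at least 2 successes in the first 32. With X ~ Binomial(32, 0.058), P(Y ≤ 32) = 1 − P(X ≤ 1).
  k=0: C(32,0)·0.058^0·0.942^32 = 0.1477845
  k=1: C(32,1)·0.058^1·0.942^31 = 0.2911763
1 − 0.4389608 = 0.5610392

0.56104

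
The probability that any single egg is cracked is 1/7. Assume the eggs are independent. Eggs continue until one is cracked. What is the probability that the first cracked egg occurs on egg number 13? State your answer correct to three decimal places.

0.022

Geometric (trials to first success), p = 0.142857.
P(Y = 13) = (1−p)^12 · p = 0.15727 · 0.142857 = 0.02247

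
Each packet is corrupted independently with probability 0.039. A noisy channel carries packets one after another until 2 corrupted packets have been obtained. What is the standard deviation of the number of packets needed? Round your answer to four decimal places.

Y = total packets until the second success; negative binomial with r=2, p=0.039.
SD(Y) = √[r(1−p)/p²] = √(1263.642341) = 35.547747

35.5477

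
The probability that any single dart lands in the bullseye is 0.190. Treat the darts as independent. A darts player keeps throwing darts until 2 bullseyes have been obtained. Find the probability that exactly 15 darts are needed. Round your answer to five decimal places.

0.03265

Y = trial on which the second success occurs; negative binomial, r=2, p=0.19.
P(Y=15) = C(14,1) · p^2 · (1−p)^13
= 14 · 0.0361 · 0.064611 = 0.0326543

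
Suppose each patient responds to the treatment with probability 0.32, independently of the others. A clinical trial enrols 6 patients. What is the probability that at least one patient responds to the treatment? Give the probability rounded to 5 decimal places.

0.90113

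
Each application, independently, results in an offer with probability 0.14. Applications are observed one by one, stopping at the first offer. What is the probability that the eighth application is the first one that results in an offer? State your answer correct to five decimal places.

0.04871

Geometric (trials to first success), p = 0.14.
P(Y = 8) = (1−p)^7 · p = 0.34793 · 0.14 = 0.0487099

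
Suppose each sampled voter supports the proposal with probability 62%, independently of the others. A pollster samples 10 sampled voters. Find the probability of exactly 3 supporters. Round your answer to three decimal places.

X ~ Binomial(n=10, p=0.62).
P(X=3) = C(10,3) · p^3 · (1−p)^7
= 120 · 0.23833 · 0.0011442 = 0.03272

0.033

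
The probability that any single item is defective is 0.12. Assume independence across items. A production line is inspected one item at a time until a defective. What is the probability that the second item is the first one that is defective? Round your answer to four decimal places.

0.1056

Geometric (trials to first success), p = 0.12.
P(Y = 2) = (1−p)^1 · p = 0.88 · 0.12 = 0.105600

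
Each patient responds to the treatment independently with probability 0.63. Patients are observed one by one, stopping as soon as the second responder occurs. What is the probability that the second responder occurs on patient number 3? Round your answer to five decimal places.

0.29371

Y = trial on which the second success occurs; negative binomial, r=2, p=0.63.
P(Y=3) = C(2,1) · p^2 · (1−p)^1
= 2 · 0.3969 · 0.37 = 0.2937060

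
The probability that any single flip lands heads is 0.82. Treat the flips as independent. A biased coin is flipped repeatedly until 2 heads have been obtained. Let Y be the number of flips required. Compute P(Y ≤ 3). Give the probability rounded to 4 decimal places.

0.9145

Finishing within 3 flips ⇔ at least 2 successes in the first 3. With X ~ Binomial(3, 0.82), P(Y ≤ 3) = 1 − P(X ≤ 1).
  k=0: C(3,0)·0.82^0·0.18^3 = 0.005832
  k=1: C(3,1)·0.82^1·0.18^2 = 0.079704
1 − 0.085536 = 0.914464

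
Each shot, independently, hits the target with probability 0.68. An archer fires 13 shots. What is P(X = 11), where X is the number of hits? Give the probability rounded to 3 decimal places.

0.115

X ~ Binomial(n=13, p=0.68).
P(X=11) = C(13,11) · p^11 · (1−p)^2
= 78 · 0.014375 · 0.1024 = 0.11481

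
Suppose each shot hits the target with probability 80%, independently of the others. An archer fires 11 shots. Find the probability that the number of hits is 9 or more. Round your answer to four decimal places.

0.6174

X ~ Binomial(11, 0.80); P(X ≥ 9) = Σ C(11,k) p^k (1−p)^(11−k) over k:
  k=9: C(11,9)·0.80^9·0.20^2 = 0.295279
  k=10: C(11,10)·0.80^10·0.20^1 = 0.236223
  k=11: C(11,11)·0.80^11·0.20^0 = 0.085899
Total = 0.617402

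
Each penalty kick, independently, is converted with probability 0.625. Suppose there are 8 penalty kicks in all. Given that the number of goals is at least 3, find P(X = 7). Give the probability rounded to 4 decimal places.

X ~ Binomial(8, 0.625). Want P(X=7 | X≥3) = P(X=7) / P(X≥3).
P(X=7) = C(8,7)·0.625^7·0.375^1 = 0.111759
P(X≥3) = 1 − 0.000391 − 0.005214 − 0.030416 = 0.963978
Ratio = 0.111759 / 0.963978 = 0.115935

0.1159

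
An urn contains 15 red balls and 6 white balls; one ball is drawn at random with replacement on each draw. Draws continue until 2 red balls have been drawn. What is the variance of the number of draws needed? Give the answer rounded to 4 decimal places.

1.1200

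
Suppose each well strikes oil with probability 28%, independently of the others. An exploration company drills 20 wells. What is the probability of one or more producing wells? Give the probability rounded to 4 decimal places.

0.9986

P(at least one) = 1 − P(none) = 1 − (1 − 0.28)^20
= 1 − 0.001402 = 0.998598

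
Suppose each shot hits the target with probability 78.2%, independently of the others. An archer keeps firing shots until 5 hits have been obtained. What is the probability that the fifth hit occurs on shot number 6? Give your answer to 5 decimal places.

0.31876

Y = trial on which the fifth success occurs; negative binomial, r=5, p=0.782.
P(Y=6) = C(5,4) · p^5 · (1−p)^1
= 5 · 0.29244 · 0.218 = 0.3187574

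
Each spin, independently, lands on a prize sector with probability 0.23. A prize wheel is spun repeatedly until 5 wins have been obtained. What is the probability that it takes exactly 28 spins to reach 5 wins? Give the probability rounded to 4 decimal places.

0.0277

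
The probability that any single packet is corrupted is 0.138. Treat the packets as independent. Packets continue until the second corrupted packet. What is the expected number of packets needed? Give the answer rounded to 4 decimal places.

14.4928

Y = total packets until the second success; negative binomial with r=2, p=0.138.
E[Y] = r / p = 2 / 0.138 = 14.492754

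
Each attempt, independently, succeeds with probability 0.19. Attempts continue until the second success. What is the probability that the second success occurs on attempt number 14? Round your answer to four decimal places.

0.0374

Y = trial on which the second success occurs; negative binomial, r=2, p=0.19.
P(Y=14) = C(13,1) · p^2 · (1−p)^12
= 13 · 0.0361 · 0.079766 = 0.037434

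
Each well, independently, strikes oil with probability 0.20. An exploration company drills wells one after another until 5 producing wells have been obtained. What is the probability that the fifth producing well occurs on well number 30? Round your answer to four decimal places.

0.0287

Y = trial on which the fifth success occurs; negative binomial, r=5, p=0.20.
P(Y=30) = C(29,4) · p^5 · (1−p)^25
= 23751 · 0.00032 · 0.0037779 = 0.028713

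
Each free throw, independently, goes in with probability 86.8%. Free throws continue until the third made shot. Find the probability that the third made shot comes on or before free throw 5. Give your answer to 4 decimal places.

0.9813

Finishing within 5 free throws ⇔ at least 3 successes in the first 5. With X ~ Binomial(5, 0.868), P(Y ≤ 5) = 1 − P(X ≤ 2).
  k=0: C(5,0)·0.868^0·0.132^5 = 0.000040
  k=1: C(5,1)·0.868^1·0.132^4 = 0.001318
  k=2: C(5,2)·0.868^2·0.132^3 = 0.017329
1 − 0.018686 = 0.981314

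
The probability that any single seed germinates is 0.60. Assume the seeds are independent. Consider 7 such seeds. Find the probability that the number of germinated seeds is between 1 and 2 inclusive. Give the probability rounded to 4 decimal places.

X ~ Binomial(7, 0.60); P(1 ≤ X ≤ 2) = Σ C(7,k) p^k (1−p)^(7−k) over k:
  k=1: C(7,1)·0.60^1·0.40^6 = 0.017203
  k=2: C(7,2)·0.60^2·0.40^5 = 0.077414
Total = 0.094618

0.0946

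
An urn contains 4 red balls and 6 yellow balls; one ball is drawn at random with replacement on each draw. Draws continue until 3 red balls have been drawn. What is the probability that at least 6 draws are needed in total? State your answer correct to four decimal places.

Needing more than 5 draws ⇔ fewer than 3 successes in the first 5. With X ~ Binomial(5, 0.40), P(Y > 5) = P(X ≤ 2).
  k=0: C(5,0)·0.40^0·0.60^5 = 0.077760
  k=1: C(5,1)·0.40^1·0.60^4 = 0.259200
  k=2: C(5,2)·0.40^2·0.60^3 = 0.345600
P(X ≤ 2) = 0.682560

0.6826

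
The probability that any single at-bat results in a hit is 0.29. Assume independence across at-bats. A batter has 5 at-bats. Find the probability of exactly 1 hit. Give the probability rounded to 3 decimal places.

0.368

X ~ Binomial(n=5, p=0.29).
P(X=1) = C(5,1) · p^1 · (1−p)^4
= 5 · 0.29 · 0.25412 = 0.36847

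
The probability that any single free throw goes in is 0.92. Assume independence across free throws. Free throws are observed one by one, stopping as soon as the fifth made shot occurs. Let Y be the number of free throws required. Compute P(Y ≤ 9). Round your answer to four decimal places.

0.9997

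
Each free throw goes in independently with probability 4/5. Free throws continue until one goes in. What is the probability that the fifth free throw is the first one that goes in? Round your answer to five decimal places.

Geometric (trials to first success), p = 0.80.
P(Y = 5) = (1−p)^4 · p = 0.0016 · 0.80 = 0.0012800

0.00128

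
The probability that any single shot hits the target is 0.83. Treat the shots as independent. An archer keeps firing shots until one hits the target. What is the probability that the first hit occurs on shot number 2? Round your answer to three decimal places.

0.141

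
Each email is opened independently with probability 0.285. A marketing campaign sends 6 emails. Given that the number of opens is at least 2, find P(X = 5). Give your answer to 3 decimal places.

X ~ Binomial(6, 0.285). Want P(X=5 | X≥2) = P(X=5) / P(X≥2).
P(X=5) = C(6,5)·0.285^5·0.715^1 = 0.00807
P(X≥2) = 1 − 0.13361 − 0.31954 = 0.54685
Ratio = 0.00807 / 0.54685 = 0.01475

0.015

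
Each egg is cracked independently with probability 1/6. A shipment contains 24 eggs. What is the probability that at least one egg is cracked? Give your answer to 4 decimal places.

P(at least one) = 1 − P(none) = 1 − (1 − 0.166667)^24
= 1 − 0.012579 = 0.987421

0.9874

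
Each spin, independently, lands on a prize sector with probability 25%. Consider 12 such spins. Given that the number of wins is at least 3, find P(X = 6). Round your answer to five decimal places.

0.06589

X ~ Binomial(12, 0.25). Want P(X=6 | X≥3) = P(X=6) / P(X≥3).
P(X=6) = C(12,6)·0.25^6·0.75^6 = 0.0401495
P(X≥3) = 1 − 0.0316764 − 0.1267054 − 0.2322932 = 0.6093250
Ratio = 0.0401495 / 0.6093250 = 0.0658917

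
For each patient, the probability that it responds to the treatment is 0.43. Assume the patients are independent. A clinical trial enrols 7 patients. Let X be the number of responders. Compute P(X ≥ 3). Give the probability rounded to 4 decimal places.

X ~ Binomial(7, 0.43); P(X ≥ 3) = Σ C(7,k) p^k (1−p)^(7−k) over k:
  k=3: C(7,3)·0.43^3·0.57^4 = 0.293747
  k=4: C(7,4)·0.43^4·0.57^3 = 0.221598
  k=5: C(7,5)·0.43^5·0.57^2 = 0.100302
  k=6: C(7,6)·0.43^6·0.57^1 = 0.025222
  k=7: C(7,7)·0.43^7·0.57^0 = 0.002718
Total = 0.643588

0.6436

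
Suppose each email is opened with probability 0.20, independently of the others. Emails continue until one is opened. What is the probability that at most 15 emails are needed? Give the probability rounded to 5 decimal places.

Y = number of emails to the first success; geometric, p = 0.20.
P(Y ≤ 15) = 1 − (1−p)^15 = 1 − 0.0351844 = 0.9648156

0.96482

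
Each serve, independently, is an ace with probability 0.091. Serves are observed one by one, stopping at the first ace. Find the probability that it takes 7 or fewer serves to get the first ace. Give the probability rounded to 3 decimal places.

0.487

Y = number of serves to the first success; geometric, p = 0.091.
P(Y ≤ 7) = 1 − (1−p)^7 = 1 − 0.51280 = 0.48720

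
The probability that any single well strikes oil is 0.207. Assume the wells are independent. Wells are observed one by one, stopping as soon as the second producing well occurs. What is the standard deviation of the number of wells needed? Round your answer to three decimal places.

6.084

Y = total wells until the second success; negative binomial with r=2, p=0.207.
SD(Y) = √[r(1−p)/p²] = √(37.01370) = 6.08389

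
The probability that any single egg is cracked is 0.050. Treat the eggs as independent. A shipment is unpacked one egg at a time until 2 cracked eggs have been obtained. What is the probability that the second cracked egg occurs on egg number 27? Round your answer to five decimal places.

Y = trial on which the second success occurs; negative binomial, r=2, p=0.05.
P(Y=27) = C(26,1) · p^2 · (1−p)^25
= 26 · 0.0025 · 0.27739 = 0.0180303

0.01803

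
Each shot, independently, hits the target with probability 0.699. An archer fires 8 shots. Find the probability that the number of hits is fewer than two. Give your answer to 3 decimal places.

X ~ Binomial(8, 0.699); P(X ≤ 1) = Σ C(8,k) p^k (1−p)^(8−k) over k:
  k=0: C(8,0)·0.699^0·0.301^8 = 0.00007
  k=1: C(8,1)·0.699^1·0.301^7 = 0.00125
Total = 0.00132

0.001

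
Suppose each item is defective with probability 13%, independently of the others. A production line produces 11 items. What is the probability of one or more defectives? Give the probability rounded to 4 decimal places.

0.7839

P(at least one) = 1 − P(none) = 1 − (1 − 0.13)^11
= 1 − 0.216128 = 0.783872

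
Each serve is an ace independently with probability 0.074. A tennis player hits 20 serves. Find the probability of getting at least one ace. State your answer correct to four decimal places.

0.7851

P(at least one) = 1 − P(none) = 1 − (1 − 0.074)^20
= 1 − 0.214892 = 0.785108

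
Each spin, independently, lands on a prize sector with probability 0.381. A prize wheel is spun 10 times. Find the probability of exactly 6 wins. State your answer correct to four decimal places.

0.0943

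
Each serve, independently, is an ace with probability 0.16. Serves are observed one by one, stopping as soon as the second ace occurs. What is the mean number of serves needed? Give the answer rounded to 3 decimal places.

Y = total serves until the second success; negative binomial with r=2, p=0.16.
E[Y] = r / p = 2 / 0.16 = 12.50000

12.500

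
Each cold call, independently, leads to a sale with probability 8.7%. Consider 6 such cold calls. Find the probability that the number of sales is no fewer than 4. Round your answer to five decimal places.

X ~ Binomial(6, 0.087); P(X ≥ 4) = Σ C(6,k) p^k (1−p)^(6−k) over k:
  k=4: C(6,4)·0.087^4·0.913^2 = 0.0007163
  k=5: C(6,5)·0.087^5·0.913^1 = 0.0000273
  k=6: C(6,6)·0.087^6·0.913^0 = 0.0000004
Total = 0.0007441

0.00074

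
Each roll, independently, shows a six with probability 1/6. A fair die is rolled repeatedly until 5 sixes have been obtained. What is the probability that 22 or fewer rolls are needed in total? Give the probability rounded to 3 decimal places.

0.300

Finishing within 22 rolls ⇔ at least 5 successes in the first 22. With X ~ Binomial(22, 0.166667), P(Y ≤ 22) = 1 − P(X ≤ 4).
  k=0: C(22,0)·0.166667^0·0.833333^22 = 0.01811
  k=1: C(22,1)·0.166667^1·0.833333^21 = 0.07970
  k=2: C(22,2)·0.166667^2·0.833333^20 = 0.16737
  k=3: C(22,3)·0.166667^3·0.833333^19 = 0.22316
  k=4: C(22,4)·0.166667^4·0.833333^18 = 0.21201
1 − 0.70036 = 0.29964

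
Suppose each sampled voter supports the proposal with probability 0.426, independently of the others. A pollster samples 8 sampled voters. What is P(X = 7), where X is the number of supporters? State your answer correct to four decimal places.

X ~ Binomial(n=8, p=0.426).
P(X=7) = C(8,7) · p^7 · (1−p)^1
= 8 · 0.0025461 · 0.574 = 0.011691

0.0117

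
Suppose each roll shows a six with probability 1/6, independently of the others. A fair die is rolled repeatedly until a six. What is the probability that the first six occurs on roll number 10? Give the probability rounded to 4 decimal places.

0.0323

Geometric (trials to first success), p = 0.166667.
P(Y = 10) = (1−p)^9 · p = 0.19381 · 0.166667 = 0.032301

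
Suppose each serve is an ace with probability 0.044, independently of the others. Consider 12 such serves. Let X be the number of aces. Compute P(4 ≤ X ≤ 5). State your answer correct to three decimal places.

0.001

X ~ Binomial(12, 0.044); P(4 ≤ X ≤ 5) = Σ C(12,k) p^k (1−p)^(12−k) over k:
  k=4: C(12,4)·0.044^4·0.956^8 = 0.00129
  k=5: C(12,5)·0.044^5·0.956^7 = 0.00010
Total = 0.00139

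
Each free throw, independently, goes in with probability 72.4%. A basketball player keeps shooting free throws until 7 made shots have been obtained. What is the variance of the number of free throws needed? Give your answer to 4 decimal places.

3.6858

Y = total free throws until the seventh success; negative binomial with r=7, p=0.724.
Var(Y) = r(1−p)/p² = 7·0.276 / 0.724² = 3.685785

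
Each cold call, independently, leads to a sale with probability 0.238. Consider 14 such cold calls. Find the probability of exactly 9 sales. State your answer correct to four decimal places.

0.0013

X ~ Binomial(n=14, p=0.238).
P(X=9) = C(14,9) · p^9 · (1−p)^5
= 2002 · 2.4501e-06 · 0.25691 = 0.001260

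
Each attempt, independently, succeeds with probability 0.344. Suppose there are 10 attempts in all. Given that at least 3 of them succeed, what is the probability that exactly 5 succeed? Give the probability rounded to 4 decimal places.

0.2033

X ~ Binomial(10, 0.344). Want P(X=5 | X≥3) = P(X=5) / P(X≥3).
P(X=5) = C(10,5)·0.344^5·0.656^5 = 0.147473
P(X≥3) = 1 − 0.014758 − 0.077391 − 0.182625 = 0.725225
Ratio = 0.147473 / 0.725225 = 0.203348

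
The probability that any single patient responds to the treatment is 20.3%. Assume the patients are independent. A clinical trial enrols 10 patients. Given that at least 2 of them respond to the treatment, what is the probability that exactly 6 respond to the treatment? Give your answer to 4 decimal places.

X ~ Binomial(10, 0.203). Want P(X=6 | X≥2) = P(X=6) / P(X≥2).
P(X=6) = C(10,6)·0.203^6·0.797^4 = 0.005930
P(X≥2) = 1 − 0.103415 − 0.263403 = 0.633182
Ratio = 0.005930 / 0.633182 = 0.009365

0.0094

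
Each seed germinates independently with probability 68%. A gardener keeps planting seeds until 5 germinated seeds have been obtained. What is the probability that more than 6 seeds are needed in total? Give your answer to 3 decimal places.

Needing more than 6 seeds ⇔ fewer than 5 successes in the first 6. With X ~ Binomial(6, 0.68), P(Y > 6) = P(X ≤ 4).
  k=0: C(6,0)·0.68^0·0.32^6 = 0.00107
  k=1: C(6,1)·0.68^1·0.32^5 = 0.01369
  k=2: C(6,2)·0.68^2·0.32^4 = 0.07273
  k=3: C(6,3)·0.68^3·0.32^3 = 0.20607
  k=4: C(6,4)·0.68^4·0.32^2 = 0.32842
P(X ≤ 4) = 0.62198

0.622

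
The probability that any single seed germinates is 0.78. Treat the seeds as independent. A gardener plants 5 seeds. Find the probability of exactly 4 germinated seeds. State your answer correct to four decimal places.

0.4072

X ~ Binomial(n=5, p=0.78).
P(X=4) = C(5,4) · p^4 · (1−p)^1
= 5 · 0.37015 · 0.22 = 0.407166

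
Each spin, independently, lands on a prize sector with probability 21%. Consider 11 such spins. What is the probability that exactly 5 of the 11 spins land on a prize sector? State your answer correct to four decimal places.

0.0459

X ~ Binomial(n=11, p=0.21).
P(X=5) = C(11,5) · p^5 · (1−p)^6
= 462 · 0.00040841 · 0.24309 = 0.045867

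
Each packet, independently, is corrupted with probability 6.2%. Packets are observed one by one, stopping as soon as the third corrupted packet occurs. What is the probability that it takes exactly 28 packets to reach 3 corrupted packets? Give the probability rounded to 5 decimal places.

0.01689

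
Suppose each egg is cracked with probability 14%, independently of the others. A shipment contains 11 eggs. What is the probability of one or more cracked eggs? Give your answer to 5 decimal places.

0.80968

P(at least one) = 1 − P(none) = 1 − (1 − 0.14)^11
= 1 − 0.1903194 = 0.8096806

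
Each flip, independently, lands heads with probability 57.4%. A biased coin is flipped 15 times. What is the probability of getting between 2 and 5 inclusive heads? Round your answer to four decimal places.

X ~ Binomial(15, 0.574); P(2 ≤ X ≤ 5) = Σ C(15,k) p^k (1−p)^(15−k) over k:
  k=2: C(15,2)·0.574^2·0.426^13 = 0.000526
  k=3: C(15,3)·0.574^3·0.426^12 = 0.003074
  k=4: C(15,4)·0.574^4·0.426^11 = 0.012425
  k=5: C(15,5)·0.574^5·0.426^10 = 0.036831
Total = 0.052856

0.0529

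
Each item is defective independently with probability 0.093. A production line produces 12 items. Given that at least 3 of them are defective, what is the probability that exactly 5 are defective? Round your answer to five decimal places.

X ~ Binomial(12, 0.093). Want P(X=5 | X≥3) = P(X=5) / P(X≥3).
P(X=5) = C(12,5)·0.093^5·0.907^7 = 0.0027822
P(X≥3) = 1 − 0.3099470 − 0.3813681 − 0.2150714 = 0.0936135
Ratio = 0.0027822 / 0.0936135 = 0.0297203

0.02972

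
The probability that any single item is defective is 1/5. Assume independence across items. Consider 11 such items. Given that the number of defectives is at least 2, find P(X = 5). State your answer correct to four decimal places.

0.0572

X ~ Binomial(11, 0.20). Want P(X=5 | X≥2) = P(X=5) / P(X≥2).
P(X=5) = C(11,5)·0.20^5·0.80^6 = 0.038755
P(X≥2) = 1 − 0.085899 − 0.236223 = 0.677877
Ratio = 0.038755 / 0.677877 = 0.057172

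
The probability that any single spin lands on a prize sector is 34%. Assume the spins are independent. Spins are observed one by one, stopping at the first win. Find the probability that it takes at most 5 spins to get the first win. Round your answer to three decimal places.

0.875

Y = number of spins to the first success; geometric, p = 0.34.
P(Y ≤ 5) = 1 − (1−p)^5 = 1 − 0.12523 = 0.87477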